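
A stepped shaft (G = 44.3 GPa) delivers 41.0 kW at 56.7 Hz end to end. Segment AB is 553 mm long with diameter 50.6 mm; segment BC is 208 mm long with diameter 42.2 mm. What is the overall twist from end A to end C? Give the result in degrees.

ω = 2π·56.7 = 356.3 rad/s, so T = P/ω = 41.0×10³ / 356.3 = 115.1 N·m.
J_AB = π(0.0506)⁴/32 = 6.44×10^-7 m⁴; J_BC = π(0.0422)⁴/32 = 3.11×10^-7 m⁴.
θ = (T/G)·Σ L_i/J_i = (115.1/44.3×10⁹)·(0.553/6.44×10^-7 + 0.208/3.11×10^-7) = 3.968×10^-3 rad.

0.227°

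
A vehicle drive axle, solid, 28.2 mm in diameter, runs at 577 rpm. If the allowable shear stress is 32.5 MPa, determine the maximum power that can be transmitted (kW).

J = πd⁴/32 = π(0.0282)⁴/32 = 6.209×10^-8 m⁴.
T_max = τ_allow·J/r = 3.25×10^7 × 6.209×10^-8 / 0.0141 = 143.1 N·m.
ω = 2π·577/60 = 60.42 rad/s, so P_max = T_max·ω = 8647 W.

8.65 kW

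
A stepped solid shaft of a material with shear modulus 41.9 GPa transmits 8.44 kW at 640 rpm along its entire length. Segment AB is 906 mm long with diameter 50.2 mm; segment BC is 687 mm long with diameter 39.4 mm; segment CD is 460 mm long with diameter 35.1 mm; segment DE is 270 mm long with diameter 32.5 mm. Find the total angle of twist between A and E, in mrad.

ω = 2π·640/60 = 67.02 rad/s, so T = P/ω = 8.44×10³ / 67.02 = 125.9 N·m.
J_AB = π(0.0502)⁴/32 = 6.23×10^-7 m⁴; J_BC = π(0.0394)⁴/32 = 2.37×10^-7 m⁴; J_CD = π(0.0351)⁴/32 = 1.49×10^-7 m⁴; J_DE = π(0.0325)⁴/32 = 1.10×10^-7 m⁴.
θ = (T/G)·Σ L_i/J_i = (125.9/41.9×10⁹)·(0.906/6.23×10^-7 + 0.687/2.37×10^-7 + 0.460/1.49×10^-7 + 0.270/1.10×10^-7) = 0.02978 rad.

29.8 mrad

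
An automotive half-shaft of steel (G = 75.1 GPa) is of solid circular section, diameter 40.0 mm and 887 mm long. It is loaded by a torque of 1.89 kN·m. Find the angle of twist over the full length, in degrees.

J = πd⁴/32 = π(0.0400)⁴/32 = 2.513×10^-7 m⁴.
θ = T·L/(G·J) = 1890 × 0.887 / (75.1×10⁹ × 2.513×10^-7) = 0.08882 rad.

5.09°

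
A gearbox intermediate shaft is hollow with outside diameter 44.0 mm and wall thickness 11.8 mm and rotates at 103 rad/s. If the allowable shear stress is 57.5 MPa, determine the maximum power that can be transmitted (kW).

94.5 kW

J = π(d_o⁴ − d_i⁴)/32 = π(0.0440⁴ − 0.0204⁴)/32 = 3.510×10^-7 m⁴.
T_max = τ_allow·J/r = 5.75×10^7 × 3.510×10^-7 / 0.0220 = 917.3 N·m.
ω = 103 rad/s, so P_max = T_max·ω = 9.448×10^4 W.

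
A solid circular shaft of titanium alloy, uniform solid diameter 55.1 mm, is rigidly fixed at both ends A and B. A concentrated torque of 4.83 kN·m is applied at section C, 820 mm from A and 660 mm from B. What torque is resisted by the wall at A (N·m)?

2150 N·m

With uniform GJ and both ends fixed, compatibility θ_AC = θ_CB gives T_A·a = T_B·b, together with T_A + T_B = T₀.
T_A = T₀·b/(a+b) = 4830·660/1480 = 2154 N·m; T_B = 2676 N·m.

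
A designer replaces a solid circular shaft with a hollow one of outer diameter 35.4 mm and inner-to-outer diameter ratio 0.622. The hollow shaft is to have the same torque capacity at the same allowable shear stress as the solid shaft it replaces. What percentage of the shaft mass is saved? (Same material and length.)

Equal τ_max and T ⇒ the solid shaft needs d_s³ = d_o³(1−k⁴), so d_s = 35.4·(1−0.622⁴)^(1/3) = 33.54 mm.
Area ratio A_h/A_s = d_o²(1−k²)/d_s² = (1−k²)/(1−k⁴)^(2/3) = 0.6831.
Mass saving = 1 − 0.6831 = 31.7 %.

31.7 %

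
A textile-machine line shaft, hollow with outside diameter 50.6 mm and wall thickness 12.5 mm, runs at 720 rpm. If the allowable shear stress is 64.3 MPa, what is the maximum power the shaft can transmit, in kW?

J = π(d_o⁴ − d_i⁴)/32 = π(0.0506⁴ − 0.0256⁴)/32 = 6.014×10^-7 m⁴.
T_max = τ_allow·J/r = 6.43×10^7 × 6.014×10^-7 / 0.0253 = 1528 N·m.
ω = 2π·720/60 = 75.40 rad/s, so P_max = T_max·ω = 1.152×10^5 W.

115 kW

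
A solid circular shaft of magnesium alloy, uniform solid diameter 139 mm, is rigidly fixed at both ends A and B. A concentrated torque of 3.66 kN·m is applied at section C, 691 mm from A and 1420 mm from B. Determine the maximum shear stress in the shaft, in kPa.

With uniform GJ and both ends fixed, compatibility θ_AC = θ_CB gives T_A·a = T_B·b, together with T_A + T_B = T₀.
T_A = T₀·b/(a+b) = 3660·1420/2111 = 2462 N·m; T_B = 1198 N·m.
τ in each portion: τ_AC = 4.67×10^6 Pa, τ_CB = 2.27×10^6 Pa; maximum is in AC.
τ_max = T_AC·r/J = 2462·0.0695/3.66×10^-5 = 4.669×10^6 Pa.

4670 kPa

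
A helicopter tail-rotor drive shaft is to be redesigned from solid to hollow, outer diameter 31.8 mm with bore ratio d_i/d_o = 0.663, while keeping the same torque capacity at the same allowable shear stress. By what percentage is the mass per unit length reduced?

Equal τ_max and T ⇒ the solid shaft needs d_s³ = d_o³(1−k⁴), so d_s = 31.8·(1−0.663⁴)^(1/3) = 29.60 mm.
Area ratio A_h/A_s = d_o²(1−k²)/d_s² = (1−k²)/(1−k⁴)^(2/3) = 0.6467.
Mass saving = 1 − 0.6467 = 35.3 %.

35.3 %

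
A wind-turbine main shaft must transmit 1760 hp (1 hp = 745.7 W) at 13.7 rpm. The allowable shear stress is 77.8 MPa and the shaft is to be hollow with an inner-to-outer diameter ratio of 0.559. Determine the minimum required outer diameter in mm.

ω = 2π·13.7/60 = 1.435 rad/s, so T = P/ω = 1760×745.7 / 1.435 = 914800 N·m.
For a hollow shaft with d_i/d_o = 0.559: τ_max = 16T/(π d_o³ (1−k⁴)), so d_o = [16T/(π τ_allow (1−k⁴))]^(1/3) = [16·914800/(π·7.78×10^7·0.9024)]^(1/3) = 0.4049 m.

405 mm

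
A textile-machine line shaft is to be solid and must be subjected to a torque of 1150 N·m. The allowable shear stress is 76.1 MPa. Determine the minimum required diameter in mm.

42.5 mm

For a solid shaft τ_max = 16T/(πd³), so d = (16T/(π τ_allow))^(1/3) = (16·1150/(π·7.61×10^7))^(1/3) = 0.04254 m.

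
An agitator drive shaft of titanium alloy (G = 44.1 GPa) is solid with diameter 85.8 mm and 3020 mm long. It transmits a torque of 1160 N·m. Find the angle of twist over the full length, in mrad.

J = πd⁴/32 = π(0.0858)⁴/32 = 5.320×10^-6 m⁴.
θ = T·L/(G·J) = 1160 × 3.02 / (44.1×10⁹ × 5.320×10^-6) = 0.01493 rad.

14.9 mrad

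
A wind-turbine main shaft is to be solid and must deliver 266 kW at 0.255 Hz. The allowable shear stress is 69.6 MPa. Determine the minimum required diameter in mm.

ω = 2π·0.255 = 1.602 rad/s, so T = P/ω = 266×10³ / 1.602 = 166000 N·m.
For a solid shaft τ_max = 16T/(πd³), so d = (16T/(π τ_allow))^(1/3) = (16·166000/(π·6.96×10^7))^(1/3) = 0.2299 m.

230 mm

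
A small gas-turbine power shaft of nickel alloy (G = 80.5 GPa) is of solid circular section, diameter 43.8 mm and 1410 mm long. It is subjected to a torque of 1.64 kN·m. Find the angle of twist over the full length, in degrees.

4.56°

J = πd⁴/32 = π(0.0438)⁴/32 = 3.613×10^-7 m⁴.
θ = T·L/(G·J) = 1640 × 1.41 / (80.5×10⁹ × 3.613×10^-7) = 0.07950 rad.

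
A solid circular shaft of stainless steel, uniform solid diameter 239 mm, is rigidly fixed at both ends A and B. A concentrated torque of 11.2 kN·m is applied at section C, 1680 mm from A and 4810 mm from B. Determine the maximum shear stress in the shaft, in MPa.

3.10 MPa

With uniform GJ and both ends fixed, compatibility θ_AC = θ_CB gives T_A·a = T_B·b, together with T_A + T_B = T₀.
T_A = T₀·b/(a+b) = 11200·4810/6490 = 8301 N·m; T_B = 2899 N·m.
τ in each portion: τ_AC = 3.10×10^6 Pa, τ_CB = 1.08×10^6 Pa; maximum is in AC.
τ_max = T_AC·r/J = 8301·0.119/3.20×10^-4 = 3.097×10^6 Pa.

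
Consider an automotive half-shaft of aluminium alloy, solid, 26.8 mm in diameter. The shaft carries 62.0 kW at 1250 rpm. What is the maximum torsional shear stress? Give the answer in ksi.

18.2 ksi

ω = 2π·1250/60 = 130.9 rad/s, so T = P/ω = 62.0×10³ / 130.9 = 473.6 N·m.
J = πd⁴/32 = π(0.0268)⁴/32 = 5.065×10^-8 m⁴.
τ_max = T·r/J = 473.6 × 0.0134 / 5.065×10^-8 = 1.253×10^8 Pa.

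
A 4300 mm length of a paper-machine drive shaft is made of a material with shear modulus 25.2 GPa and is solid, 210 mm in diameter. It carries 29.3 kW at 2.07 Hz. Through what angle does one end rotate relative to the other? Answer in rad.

0.00201 rad

ω = 2π·2.07 = 13.01 rad/s, so T = P/ω = 29.3×10³ / 13.01 = 2253 N·m.
J = πd⁴/32 = π(0.210)⁴/32 = 1.909×10^-4 m⁴.
θ = T·L/(G·J) = 2253 × 4.30 / (25.2×10⁹ × 1.909×10^-4) = 2.013×10^-3 rad.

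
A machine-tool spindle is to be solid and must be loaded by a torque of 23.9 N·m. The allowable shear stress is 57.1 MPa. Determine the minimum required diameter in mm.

For a solid shaft τ_max = 16T/(πd³), so d = (16T/(π τ_allow))^(1/3) = (16·23.90/(π·5.71×10^7))^(1/3) = 0.01287 m.

12.9 mm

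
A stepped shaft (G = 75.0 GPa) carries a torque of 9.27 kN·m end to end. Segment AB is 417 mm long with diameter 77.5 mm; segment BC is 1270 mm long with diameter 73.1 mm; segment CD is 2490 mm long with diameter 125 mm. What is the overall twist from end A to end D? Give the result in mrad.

83.4 mrad

J_AB = π(0.0775)⁴/32 = 3.54×10^-6 m⁴; J_BC = π(0.0731)⁴/32 = 2.80×10^-6 m⁴; J_CD = π(0.125)⁴/32 = 2.40×10^-5 m⁴.
θ = (T/G)·Σ L_i/J_i = (9270/75.0×10⁹)·(0.417/3.54×10^-6 + 1.27/2.80×10^-6 + 2.49/2.40×10^-5) = 0.08339 rad.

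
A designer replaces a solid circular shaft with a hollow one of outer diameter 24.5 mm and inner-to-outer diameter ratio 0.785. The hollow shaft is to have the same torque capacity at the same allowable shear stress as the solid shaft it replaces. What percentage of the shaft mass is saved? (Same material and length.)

47.2 %

Equal τ_max and T ⇒ the solid shaft needs d_s³ = d_o³(1−k⁴), so d_s = 24.5·(1−0.785⁴)^(1/3) = 20.89 mm.
Area ratio A_h/A_s = d_o²(1−k²)/d_s² = (1−k²)/(1−k⁴)^(2/3) = 0.5277.
Mass saving = 1 − 0.5277 = 47.2 %.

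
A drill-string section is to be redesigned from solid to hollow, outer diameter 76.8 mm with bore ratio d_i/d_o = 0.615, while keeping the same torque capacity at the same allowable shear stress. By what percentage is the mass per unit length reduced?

Equal τ_max and T ⇒ the solid shaft needs d_s³ = d_o³(1−k⁴), so d_s = 76.8·(1−0.615⁴)^(1/3) = 72.95 mm.
Area ratio A_h/A_s = d_o²(1−k²)/d_s² = (1−k²)/(1−k⁴)^(2/3) = 0.6892.
Mass saving = 1 − 0.6892 = 31.1 %.

31.1 %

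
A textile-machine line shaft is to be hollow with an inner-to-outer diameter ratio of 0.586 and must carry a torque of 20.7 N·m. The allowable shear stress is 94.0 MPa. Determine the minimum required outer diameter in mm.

10.8 mm

For a hollow shaft with d_i/d_o = 0.586: τ_max = 16T/(π d_o³ (1−k⁴)), so d_o = [16T/(π τ_allow (1−k⁴))]^(1/3) = [16·20.70/(π·9.40×10^7·0.8821)]^(1/3) = 0.01083 m.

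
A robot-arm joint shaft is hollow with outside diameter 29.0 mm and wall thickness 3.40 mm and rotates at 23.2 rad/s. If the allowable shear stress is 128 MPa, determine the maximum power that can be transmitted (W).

J = π(d_o⁴ − d_i⁴)/32 = π(0.0290⁴ − 0.0222⁴)/32 = 4.559×10^-8 m⁴.
T_max = τ_allow·J/r = 1.28×10^8 × 4.559×10^-8 / 0.0145 = 402.5 N·m.
ω = 23.2 rad/s, so P_max = T_max·ω = 9337 W.

9340 W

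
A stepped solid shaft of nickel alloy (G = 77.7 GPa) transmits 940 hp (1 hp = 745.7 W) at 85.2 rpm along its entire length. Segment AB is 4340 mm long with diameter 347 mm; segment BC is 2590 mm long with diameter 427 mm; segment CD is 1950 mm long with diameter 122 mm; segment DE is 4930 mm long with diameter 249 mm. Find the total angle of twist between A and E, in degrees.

6.17°

ω = 2π·85.2/60 = 8.922 rad/s, so T = P/ω = 940×745.7 / 8.922 = 78560 N·m.
J_AB = π(0.347)⁴/32 = 1.42×10^-3 m⁴; J_BC = π(0.427)⁴/32 = 3.26×10^-3 m⁴; J_CD = π(0.122)⁴/32 = 2.17×10^-5 m⁴; J_DE = π(0.249)⁴/32 = 3.77×10^-4 m⁴.
θ = (T/G)·Σ L_i/J_i = (78560/77.7×10⁹)·(4.34/1.42×10^-3 + 2.59/3.26×10^-3 + 1.95/2.17×10^-5 + 4.93/3.77×10^-4) = 0.1078 rad.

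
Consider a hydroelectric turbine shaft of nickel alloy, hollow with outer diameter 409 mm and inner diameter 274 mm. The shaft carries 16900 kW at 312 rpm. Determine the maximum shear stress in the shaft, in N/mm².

ω = 2π·312/60 = 32.67 rad/s, so T = P/ω = 16900×10³ / 32.67 = 517300 N·m.
J = π(d_o⁴ − d_i⁴)/32 = π(0.409⁴ − 0.274⁴)/32 = 2.194×10^-3 m⁴.
τ_max = T·r/J = 517300 × 0.204 / 2.194×10^-3 = 4.822×10^7 Pa.

48.2 N/mm²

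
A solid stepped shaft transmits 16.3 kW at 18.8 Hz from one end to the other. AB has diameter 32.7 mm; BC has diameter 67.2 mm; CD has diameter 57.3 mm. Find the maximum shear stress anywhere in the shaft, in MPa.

ω = 2π·18.8 = 118.1 rad/s, so T = P/ω = 16.3×10³ / 118.1 = 138.0 N·m.
Under the same torque, τ_max = 16T/(πd³) is largest where d is smallest — segment AB (d = 32.7 mm).
τ_max = 16·138.0/(π·(0.0327)³) = 2.010×10^7 Pa.

20.1 MPa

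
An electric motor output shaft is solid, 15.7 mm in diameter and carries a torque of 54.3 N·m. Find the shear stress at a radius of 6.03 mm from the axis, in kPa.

54900 kPa

J = πd⁴/32 = π(0.0157)⁴/32 = 5.965×10^-9 m⁴.
Shear stress varies linearly with radius: τ = T·r/J = 54.30 × 0.00603 / 5.965×10^-9 = 5.489×10^7 Pa.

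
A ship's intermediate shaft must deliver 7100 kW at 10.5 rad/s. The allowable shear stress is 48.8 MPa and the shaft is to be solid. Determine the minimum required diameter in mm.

413 mm

ω = 10.5 rad/s, so T = P/ω = 7100×10³ / 10.50 = 676200 N·m.
For a solid shaft τ_max = 16T/(πd³), so d = (16T/(π τ_allow))^(1/3) = (16·676200/(π·4.88×10^7))^(1/3) = 0.4132 m.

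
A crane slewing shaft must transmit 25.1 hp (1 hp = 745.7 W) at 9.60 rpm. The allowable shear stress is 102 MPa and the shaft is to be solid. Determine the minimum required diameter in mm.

ω = 2π·9.60/60 = 1.005 rad/s, so T = P/ω = 25.1×745.7 / 1.005 = 18620 N·m.
For a solid shaft τ_max = 16T/(πd³), so d = (16T/(π τ_allow))^(1/3) = (16·18620/(π·1.02×10^8))^(1/3) = 0.09760 m.

97.6 mm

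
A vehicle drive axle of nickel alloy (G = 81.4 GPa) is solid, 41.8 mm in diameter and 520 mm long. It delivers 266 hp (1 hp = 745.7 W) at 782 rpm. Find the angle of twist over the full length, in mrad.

51.6 mrad

ω = 2π·782/60 = 81.89 rad/s, so T = P/ω = 266×745.7 / 81.89 = 2422 N·m.
J = πd⁴/32 = π(0.0418)⁴/32 = 2.997×10^-7 m⁴.
θ = T·L/(G·J) = 2422 × 0.520 / (81.4×10⁹ × 2.997×10^-7) = 0.05163 rad.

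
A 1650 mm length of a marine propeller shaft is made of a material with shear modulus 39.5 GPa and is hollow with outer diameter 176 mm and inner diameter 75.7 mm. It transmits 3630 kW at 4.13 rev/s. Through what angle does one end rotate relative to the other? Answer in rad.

0.0642 rad

ω = 2π·4.13 = 25.95 rad/s, so T = P/ω = 3630×10³ / 25.95 = 139900 N·m.
J = π(d_o⁴ − d_i⁴)/32 = π(0.176⁴ − 0.0757⁴)/32 = 9.098×10^-5 m⁴.
θ = T·L/(G·J) = 139900 × 1.65 / (39.5×10⁹ × 9.098×10^-5) = 0.06423 rad.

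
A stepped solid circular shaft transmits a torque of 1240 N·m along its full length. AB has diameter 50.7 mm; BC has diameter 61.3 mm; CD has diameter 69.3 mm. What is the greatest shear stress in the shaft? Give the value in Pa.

4.85e7 Pa

Under the same torque, τ_max = 16T/(πd³) is largest where d is smallest — segment AB (d = 50.7 mm).
τ_max = 16·1240/(π·(0.0507)³) = 4.846×10^7 Pa.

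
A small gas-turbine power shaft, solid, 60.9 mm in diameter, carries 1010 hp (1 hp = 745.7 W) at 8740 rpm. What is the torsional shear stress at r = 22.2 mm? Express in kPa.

ω = 2π·8740/60 = 915.3 rad/s, so T = P/ω = 1010×745.7 / 915.3 = 822.9 N·m.
J = πd⁴/32 = π(0.0609)⁴/32 = 1.350×10^-6 m⁴.
Shear stress varies linearly with radius: τ = T·r/J = 822.9 × 0.0222 / 1.350×10^-6 = 1.353×10^7 Pa.

13500 kPa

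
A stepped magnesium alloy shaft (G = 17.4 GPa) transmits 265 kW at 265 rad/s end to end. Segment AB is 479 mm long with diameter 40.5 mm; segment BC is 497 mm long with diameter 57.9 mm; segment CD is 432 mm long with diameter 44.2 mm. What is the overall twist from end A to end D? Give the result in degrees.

11.3°

ω = 265 rad/s, so T = P/ω = 265×10³ / 265.0 = 1000 N·m.
J_AB = π(0.0405)⁴/32 = 2.64×10^-7 m⁴; J_BC = π(0.0579)⁴/32 = 1.10×10^-6 m⁴; J_CD = π(0.0442)⁴/32 = 3.75×10^-7 m⁴.
θ = (T/G)·Σ L_i/J_i = (1000/17.4×10⁹)·(0.479/2.64×10^-7 + 0.497/1.10×10^-6 + 0.432/3.75×10^-7) = 0.1964 rad.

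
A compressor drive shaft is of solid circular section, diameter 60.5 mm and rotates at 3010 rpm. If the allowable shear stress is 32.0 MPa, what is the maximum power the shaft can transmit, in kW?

J = πd⁴/32 = π(0.0605)⁴/32 = 1.315×10^-6 m⁴.
T_max = τ_allow·J/r = 3.20×10^7 × 1.315×10^-6 / 0.0302 = 1391 N·m.
ω = 2π·3010/60 = 315.2 rad/s, so P_max = T_max·ω = 4.386×10^5 W.

439 kW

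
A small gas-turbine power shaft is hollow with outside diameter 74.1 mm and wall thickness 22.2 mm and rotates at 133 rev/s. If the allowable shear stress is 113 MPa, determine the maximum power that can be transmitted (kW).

7350 kW

J = π(d_o⁴ − d_i⁴)/32 = π(0.0741⁴ − 0.0297⁴)/32 = 2.883×10^-6 m⁴.
T_max = τ_allow·J/r = 1.13×10^8 × 2.883×10^-6 / 0.0370 = 8794 N·m.
ω = 2π·133 = 835.7 rad/s, so P_max = T_max·ω = 7.349×10^6 W.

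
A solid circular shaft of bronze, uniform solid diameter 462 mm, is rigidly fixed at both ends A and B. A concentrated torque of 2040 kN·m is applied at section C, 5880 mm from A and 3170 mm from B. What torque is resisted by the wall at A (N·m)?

With uniform GJ and both ends fixed, compatibility θ_AC = θ_CB gives T_A·a = T_B·b, together with T_A + T_B = T₀.
T_A = T₀·b/(a+b) = 2.040e6·3170/9050 = 714600 N·m; T_B = 1.325e6 N·m.

715000 N·m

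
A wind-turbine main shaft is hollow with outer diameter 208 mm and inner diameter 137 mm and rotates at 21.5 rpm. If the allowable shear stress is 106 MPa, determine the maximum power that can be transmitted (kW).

J = π(d_o⁴ − d_i⁴)/32 = π(0.208⁴ − 0.137⁴)/32 = 1.492×10^-4 m⁴.
T_max = τ_allow·J/r = 1.06×10^8 × 1.492×10^-4 / 0.104 = 152000 N·m.
ω = 2π·21.5/60 = 2.251 rad/s, so P_max = T_max·ω = 3.423×10^5 W.

342 kW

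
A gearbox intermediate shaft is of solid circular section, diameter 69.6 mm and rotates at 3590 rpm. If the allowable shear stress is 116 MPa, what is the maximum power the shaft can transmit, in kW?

2890 kW

J = πd⁴/32 = π(0.0696)⁴/32 = 2.304×10^-6 m⁴.
T_max = τ_allow·J/r = 1.16×10^8 × 2.304×10^-6 / 0.0348 = 7679 N·m.
ω = 2π·3590/60 = 375.9 rad/s, so P_max = T_max·ω = 2.887×10^6 W.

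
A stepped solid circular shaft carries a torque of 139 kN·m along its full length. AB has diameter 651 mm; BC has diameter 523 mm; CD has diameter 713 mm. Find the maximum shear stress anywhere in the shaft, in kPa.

Under the same torque, τ_max = 16T/(πd³) is largest where d is smallest — segment BC (d = 523 mm).
τ_max = 16·139000/(π·(0.523)³) = 4.949×10^6 Pa.

4950 kPa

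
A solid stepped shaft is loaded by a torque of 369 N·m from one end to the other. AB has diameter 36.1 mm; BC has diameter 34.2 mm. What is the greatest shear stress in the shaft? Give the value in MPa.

Under the same torque, τ_max = 16T/(πd³) is largest where d is smallest — segment BC (d = 34.2 mm).
τ_max = 16·369.0/(π·(0.0342)³) = 4.698×10^7 Pa.

47.0 MPa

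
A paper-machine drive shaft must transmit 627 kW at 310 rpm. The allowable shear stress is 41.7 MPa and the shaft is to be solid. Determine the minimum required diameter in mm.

133 mm

ω = 2π·310/60 = 32.46 rad/s, so T = P/ω = 627×10³ / 32.46 = 19310 N·m.
For a solid shaft τ_max = 16T/(πd³), so d = (16T/(π τ_allow))^(1/3) = (16·19310/(π·4.17×10^7))^(1/3) = 0.1331 m.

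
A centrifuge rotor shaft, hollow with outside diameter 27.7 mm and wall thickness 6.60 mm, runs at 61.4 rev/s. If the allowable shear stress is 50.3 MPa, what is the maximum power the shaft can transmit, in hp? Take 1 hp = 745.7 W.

100 hp

J = π(d_o⁴ − d_i⁴)/32 = π(0.0277⁴ − 0.0145⁴)/32 = 5.346×10^-8 m⁴.
T_max = τ_allow·J/r = 5.03×10^7 × 5.346×10^-8 / 0.0138 = 194.2 N·m.
ω = 2π·61.4 = 385.8 rad/s, so P_max = T_max·ω = 7.490×10^4 W.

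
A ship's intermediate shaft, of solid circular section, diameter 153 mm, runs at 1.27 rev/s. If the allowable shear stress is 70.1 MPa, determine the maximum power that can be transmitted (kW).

J = πd⁴/32 = π(0.153)⁴/32 = 5.380×10^-5 m⁴.
T_max = τ_allow·J/r = 7.01×10^7 × 5.380×10^-5 / 0.0765 = 49300 N·m.
ω = 2π·1.27 = 7.980 rad/s, so P_max = T_max·ω = 3.934×10^5 W.

393 kW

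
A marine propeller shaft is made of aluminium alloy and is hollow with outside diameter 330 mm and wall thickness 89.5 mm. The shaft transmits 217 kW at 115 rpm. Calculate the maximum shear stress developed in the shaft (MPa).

ω = 2π·115/60 = 12.04 rad/s, so T = P/ω = 217×10³ / 12.04 = 18020 N·m.
J = π(d_o⁴ − d_i⁴)/32 = π(0.330⁴ − 0.151⁴)/32 = 1.113×10^-3 m⁴.
τ_max = T·r/J = 18020 × 0.165 / 1.113×10^-3 = 2.671×10^6 Pa.

2.67 MPa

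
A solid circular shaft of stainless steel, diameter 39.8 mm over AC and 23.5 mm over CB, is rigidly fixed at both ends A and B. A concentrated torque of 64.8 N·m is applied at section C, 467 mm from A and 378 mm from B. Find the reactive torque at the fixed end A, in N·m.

Compatibility: T_A·a/J_AC = T_B·b/J_CB with T_A + T_B = T₀.
J_AC = 2.46×10^-7 m⁴, J_CB = 2.99×10^-8 m⁴, so T_A = T₀·(J_AC/a)/((J_AC/a)+(J_CB/b)) = 56.34 N·m, T_B = 8.460 N·m.

56.3 N·m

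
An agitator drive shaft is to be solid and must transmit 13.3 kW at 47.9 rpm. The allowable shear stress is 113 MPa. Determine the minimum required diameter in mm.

ω = 2π·47.9/60 = 5.016 rad/s, so T = P/ω = 13.3×10³ / 5.016 = 2651 N·m.
For a solid shaft τ_max = 16T/(πd³), so d = (16T/(π τ_allow))^(1/3) = (16·2651/(π·1.13×10^8))^(1/3) = 0.04926 m.

49.3 mm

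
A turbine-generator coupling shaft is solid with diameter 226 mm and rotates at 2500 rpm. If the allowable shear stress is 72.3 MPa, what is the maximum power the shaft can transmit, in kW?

42900 kW

J = πd⁴/32 = π(0.226)⁴/32 = 2.561×10^-4 m⁴.
T_max = τ_allow·J/r = 7.23×10^7 × 2.561×10^-4 / 0.113 = 163900 N·m.
ω = 2π·2500/60 = 261.8 rad/s, so P_max = T_max·ω = 4.290×10^7 W.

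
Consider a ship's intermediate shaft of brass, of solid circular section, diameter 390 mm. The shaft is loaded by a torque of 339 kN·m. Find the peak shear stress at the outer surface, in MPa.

J = πd⁴/32 = π(0.390)⁴/32 = 2.271×10^-3 m⁴.
τ_max = T·r/J = 339000 × 0.195 / 2.271×10^-3 = 2.911×10^7 Pa.

29.1 MPa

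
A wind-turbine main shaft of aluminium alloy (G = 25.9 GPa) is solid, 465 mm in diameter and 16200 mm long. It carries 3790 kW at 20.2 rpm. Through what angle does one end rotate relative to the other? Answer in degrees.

14.0°

ω = 2π·20.2/60 = 2.115 rad/s, so T = P/ω = 3790×10³ / 2.115 = 1.792e6 N·m.
J = πd⁴/32 = π(0.465)⁴/32 = 4.590×10^-3 m⁴.
θ = T·L/(G·J) = 1.792e6 × 16.2 / (25.9×10⁹ × 4.590×10^-3) = 0.2442 rad.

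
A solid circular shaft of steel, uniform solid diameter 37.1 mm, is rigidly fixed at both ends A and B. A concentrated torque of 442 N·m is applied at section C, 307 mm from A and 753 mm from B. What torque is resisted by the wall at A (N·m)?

With uniform GJ and both ends fixed, compatibility θ_AC = θ_CB gives T_A·a = T_B·b, together with T_A + T_B = T₀.
T_A = T₀·b/(a+b) = 442.0·753/1060 = 314.0 N·m; T_B = 128.0 N·m.

314 N·m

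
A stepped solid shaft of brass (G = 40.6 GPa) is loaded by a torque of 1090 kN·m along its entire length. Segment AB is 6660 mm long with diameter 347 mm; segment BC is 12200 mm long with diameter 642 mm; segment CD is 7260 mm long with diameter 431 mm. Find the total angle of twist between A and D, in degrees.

J_AB = π(0.347)⁴/32 = 1.42×10^-3 m⁴; J_BC = π(0.642)⁴/32 = 0.0167 m⁴; J_CD = π(0.431)⁴/32 = 3.39×10^-3 m⁴.
θ = (T/G)·Σ L_i/J_i = (1.090e6/40.6×10⁹)·(6.66/1.42×10^-3 + 12.2/0.0167 + 7.26/3.39×10^-3) = 0.2028 rad.

11.6°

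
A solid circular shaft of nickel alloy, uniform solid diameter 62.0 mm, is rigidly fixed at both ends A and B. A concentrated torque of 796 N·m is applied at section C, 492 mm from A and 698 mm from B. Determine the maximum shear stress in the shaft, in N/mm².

9.98 N/mm²

With uniform GJ and both ends fixed, compatibility θ_AC = θ_CB gives T_A·a = T_B·b, together with T_A + T_B = T₀.
T_A = T₀·b/(a+b) = 796.0·698/1190 = 466.9 N·m; T_B = 329.1 N·m.
τ in each portion: τ_AC = 9.98×10^6 Pa, τ_CB = 7.03×10^6 Pa; maximum is in AC.
τ_max = T_AC·r/J = 466.9·0.0310/1.45×10^-6 = 9.977×10^6 Pa.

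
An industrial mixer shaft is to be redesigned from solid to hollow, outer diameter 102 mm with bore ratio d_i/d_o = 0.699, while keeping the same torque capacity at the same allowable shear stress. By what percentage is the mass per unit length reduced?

Equal τ_max and T ⇒ the solid shaft needs d_s³ = d_o³(1−k⁴), so d_s = 102·(1−0.699⁴)^(1/3) = 93.13 mm.
Area ratio A_h/A_s = d_o²(1−k²)/d_s² = (1−k²)/(1−k⁴)^(2/3) = 0.6134.
Mass saving = 1 − 0.6134 = 38.7 %.

38.7 %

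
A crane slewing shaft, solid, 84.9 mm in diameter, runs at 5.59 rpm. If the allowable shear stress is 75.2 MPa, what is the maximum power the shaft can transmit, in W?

5290 W

J = πd⁴/32 = π(0.0849)⁴/32 = 5.101×10^-6 m⁴.
T_max = τ_allow·J/r = 7.52×10^7 × 5.101×10^-6 / 0.0425 = 9036 N·m.
ω = 2π·5.59/60 = 0.5854 rad/s, so P_max = T_max·ω = 5289 W.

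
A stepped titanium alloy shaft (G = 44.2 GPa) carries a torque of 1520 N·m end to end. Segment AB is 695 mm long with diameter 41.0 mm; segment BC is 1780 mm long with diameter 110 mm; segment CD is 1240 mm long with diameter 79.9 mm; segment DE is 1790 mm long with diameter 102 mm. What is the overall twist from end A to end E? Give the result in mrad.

107 mrad

J_AB = π(0.0410)⁴/32 = 2.77×10^-7 m⁴; J_BC = π(0.110)⁴/32 = 1.44×10^-5 m⁴; J_CD = π(0.0799)⁴/32 = 4.00×10^-6 m⁴; J_DE = π(0.102)⁴/32 = 1.06×10^-5 m⁴.
θ = (T/G)·Σ L_i/J_i = (1520/44.2×10⁹)·(0.695/2.77×10^-7 + 1.78/1.44×10^-5 + 1.24/4.00×10^-6 + 1.79/1.06×10^-5) = 0.1069 rad.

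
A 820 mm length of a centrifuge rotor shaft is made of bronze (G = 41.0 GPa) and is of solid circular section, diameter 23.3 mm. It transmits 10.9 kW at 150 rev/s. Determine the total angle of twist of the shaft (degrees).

0.458°

ω = 2π·150 = 942.5 rad/s, so T = P/ω = 10.9×10³ / 942.5 = 11.57 N·m.
J = πd⁴/32 = π(0.0233)⁴/32 = 2.894×10^-8 m⁴.
θ = T·L/(G·J) = 11.57 × 0.820 / (41.0×10⁹ × 2.894×10^-8) = 7.994×10^-3 rad.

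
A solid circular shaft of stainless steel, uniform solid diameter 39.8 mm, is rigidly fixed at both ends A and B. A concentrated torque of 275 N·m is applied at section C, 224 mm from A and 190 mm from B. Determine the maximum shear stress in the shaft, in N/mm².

12.0 N/mm²

With uniform GJ and both ends fixed, compatibility θ_AC = θ_CB gives T_A·a = T_B·b, together with T_A + T_B = T₀.
T_A = T₀·b/(a+b) = 275.0·190/414.0 = 126.2 N·m; T_B = 148.8 N·m.
τ in each portion: τ_AC = 1.02×10^7 Pa, τ_CB = 1.20×10^7 Pa; maximum is in CB.
τ_max = T_CB·r/J = 148.8·0.0199/2.46×10^-7 = 1.202×10^7 Pa.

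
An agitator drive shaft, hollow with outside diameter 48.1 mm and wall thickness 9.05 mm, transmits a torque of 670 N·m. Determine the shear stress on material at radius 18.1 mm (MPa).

J = π(d_o⁴ − d_i⁴)/32 = π(0.0481⁴ − 0.0300⁴)/32 = 4.460×10^-7 m⁴.
Shear stress varies linearly with radius: τ = T·r/J = 670.0 × 0.0181 / 4.460×10^-7 = 2.719×10^7 Pa.

27.2 MPa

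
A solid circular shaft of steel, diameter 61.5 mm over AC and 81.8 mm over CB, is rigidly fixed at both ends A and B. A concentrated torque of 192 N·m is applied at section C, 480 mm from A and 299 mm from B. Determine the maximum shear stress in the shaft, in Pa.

Compatibility: T_A·a/J_AC = T_B·b/J_CB with T_A + T_B = T₀.
J_AC = 1.40×10^-6 m⁴, J_CB = 4.40×10^-6 m⁴, so T_A = T₀·(J_AC/a)/((J_AC/a)+(J_CB/b)) = 31.87 N·m, T_B = 160.1 N·m.
τ in each portion: τ_AC = 6.98×10^5 Pa, τ_CB = 1.49×10^6 Pa; maximum is in CB.
τ_max = T_CB·r/J = 160.1·0.0409/4.40×10^-6 = 1.490×10^6 Pa.

1.49e6 Pa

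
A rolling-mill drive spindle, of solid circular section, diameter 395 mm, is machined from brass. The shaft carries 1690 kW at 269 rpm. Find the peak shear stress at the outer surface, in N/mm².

4.96 N/mm²

ω = 2π·269/60 = 28.17 rad/s, so T = P/ω = 1690×10³ / 28.17 = 59990 N·m.
J = πd⁴/32 = π(0.395)⁴/32 = 2.390×10^-3 m⁴.
τ_max = T·r/J = 59990 × 0.198 / 2.390×10^-3 = 4.958×10^6 Pa.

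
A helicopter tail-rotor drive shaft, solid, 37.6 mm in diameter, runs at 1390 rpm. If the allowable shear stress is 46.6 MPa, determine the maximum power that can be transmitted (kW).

J = πd⁴/32 = π(0.0376)⁴/32 = 1.962×10^-7 m⁴.
T_max = τ_allow·J/r = 4.66×10^7 × 1.962×10^-7 / 0.0188 = 486.4 N·m.
ω = 2π·1390/60 = 145.6 rad/s, so P_max = T_max·ω = 7.080×10^4 W.

70.8 kW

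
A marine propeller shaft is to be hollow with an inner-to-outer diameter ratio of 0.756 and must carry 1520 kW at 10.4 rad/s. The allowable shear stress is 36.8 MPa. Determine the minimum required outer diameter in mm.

311 mm

ω = 10.4 rad/s, so T = P/ω = 1520×10³ / 10.40 = 146200 N·m.
For a hollow shaft with d_i/d_o = 0.756: τ_max = 16T/(π d_o³ (1−k⁴)), so d_o = [16T/(π τ_allow (1−k⁴))]^(1/3) = [16·146200/(π·3.68×10^7·0.6733)]^(1/3) = 0.3109 m.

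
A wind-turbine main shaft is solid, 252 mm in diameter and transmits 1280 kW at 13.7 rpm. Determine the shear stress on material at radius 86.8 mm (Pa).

ω = 2π·13.7/60 = 1.435 rad/s, so T = P/ω = 1280×10³ / 1.435 = 892200 N·m.
J = πd⁴/32 = π(0.252)⁴/32 = 3.959×10^-4 m⁴.
Shear stress varies linearly with radius: τ = T·r/J = 892200 × 0.0868 / 3.959×10^-4 = 1.956×10^8 Pa.

1.96e8 Pa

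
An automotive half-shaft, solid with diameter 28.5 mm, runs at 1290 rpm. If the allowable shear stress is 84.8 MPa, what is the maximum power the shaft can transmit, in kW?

J = πd⁴/32 = π(0.0285)⁴/32 = 6.477×10^-8 m⁴.
T_max = τ_allow·J/r = 8.48×10^7 × 6.477×10^-8 / 0.0143 = 385.4 N·m.
ω = 2π·1290/60 = 135.1 rad/s, so P_max = T_max·ω = 5.207×10^4 W.

52.1 kW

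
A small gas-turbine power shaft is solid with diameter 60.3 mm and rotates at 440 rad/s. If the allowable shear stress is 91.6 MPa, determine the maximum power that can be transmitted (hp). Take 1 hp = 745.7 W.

2330 hp

J = πd⁴/32 = π(0.0603)⁴/32 = 1.298×10^-6 m⁴.
T_max = τ_allow·J/r = 9.16×10^7 × 1.298×10^-6 / 0.0301 = 3943 N·m.
ω = 440 rad/s, so P_max = T_max·ω = 1.735×10^6 W.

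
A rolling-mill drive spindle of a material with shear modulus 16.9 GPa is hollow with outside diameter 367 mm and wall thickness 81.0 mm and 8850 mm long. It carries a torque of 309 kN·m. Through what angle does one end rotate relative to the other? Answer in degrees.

5.77°

J = π(d_o⁴ − d_i⁴)/32 = π(0.367⁴ − 0.205⁴)/32 = 1.608×10^-3 m⁴.
θ = T·L/(G·J) = 309000 × 8.85 / (16.9×10⁹ × 1.608×10^-3) = 0.1007 rad.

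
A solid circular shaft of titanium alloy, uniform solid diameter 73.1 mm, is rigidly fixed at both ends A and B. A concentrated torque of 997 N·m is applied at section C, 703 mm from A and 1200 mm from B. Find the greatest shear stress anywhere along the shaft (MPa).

8.20 MPa

With uniform GJ and both ends fixed, compatibility θ_AC = θ_CB gives T_A·a = T_B·b, together with T_A + T_B = T₀.
T_A = T₀·b/(a+b) = 997.0·1200/1903 = 628.7 N·m; T_B = 368.3 N·m.
τ in each portion: τ_AC = 8.20×10^6 Pa, τ_CB = 4.80×10^6 Pa; maximum is in AC.
τ_max = T_AC·r/J = 628.7·0.0365/2.80×10^-6 = 8.197×10^6 Pa.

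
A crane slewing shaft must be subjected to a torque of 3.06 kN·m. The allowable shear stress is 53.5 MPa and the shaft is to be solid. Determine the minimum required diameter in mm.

66.3 mm

For a solid shaft τ_max = 16T/(πd³), so d = (16T/(π τ_allow))^(1/3) = (16·3060/(π·5.35×10^7))^(1/3) = 0.06629 m.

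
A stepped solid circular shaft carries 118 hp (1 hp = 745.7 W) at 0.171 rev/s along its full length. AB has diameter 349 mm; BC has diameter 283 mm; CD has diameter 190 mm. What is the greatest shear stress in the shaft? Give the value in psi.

8820 psi

ω = 2π·0.171 = 1.074 rad/s, so T = P/ω = 118×745.7 / 1.074 = 81900 N·m.
Under the same torque, τ_max = 16T/(πd³) is largest where d is smallest — segment CD (d = 190 mm).
τ_max = 16·81900/(π·(0.190)³) = 6.081×10^7 Pa.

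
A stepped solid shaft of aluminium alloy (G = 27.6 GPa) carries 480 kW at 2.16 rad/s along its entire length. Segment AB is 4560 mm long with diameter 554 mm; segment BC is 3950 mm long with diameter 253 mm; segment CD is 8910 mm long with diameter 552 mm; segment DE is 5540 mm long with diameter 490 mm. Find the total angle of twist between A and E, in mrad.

ω = 2.16 rad/s, so T = P/ω = 480×10³ / 2.160 = 222200 N·m.
J_AB = π(0.554)⁴/32 = 9.25×10^-3 m⁴; J_BC = π(0.253)⁴/32 = 4.02×10^-4 m⁴; J_CD = π(0.552)⁴/32 = 9.11×10^-3 m⁴; J_DE = π(0.490)⁴/32 = 5.66×10^-3 m⁴.
θ = (T/G)·Σ L_i/J_i = (222200/27.6×10⁹)·(4.56/9.25×10^-3 + 3.95/4.02×10^-4 + 8.91/9.11×10^-3 + 5.54/5.66×10^-3) = 0.09879 rad.

98.8 mrad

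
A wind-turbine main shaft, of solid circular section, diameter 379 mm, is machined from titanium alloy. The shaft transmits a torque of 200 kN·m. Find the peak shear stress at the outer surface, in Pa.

J = πd⁴/32 = π(0.379)⁴/32 = 2.026×10^-3 m⁴.
τ_max = T·r/J = 200000 × 0.190 / 2.026×10^-3 = 1.871×10^7 Pa.

1.87e7 Pa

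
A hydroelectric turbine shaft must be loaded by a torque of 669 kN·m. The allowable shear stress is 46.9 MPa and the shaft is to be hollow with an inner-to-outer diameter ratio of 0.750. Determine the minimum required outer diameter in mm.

474 mm

For a hollow shaft with d_i/d_o = 0.750: τ_max = 16T/(π d_o³ (1−k⁴)), so d_o = [16T/(π τ_allow (1−k⁴))]^(1/3) = [16·669000/(π·4.69×10^7·0.6836)]^(1/3) = 0.4737 m.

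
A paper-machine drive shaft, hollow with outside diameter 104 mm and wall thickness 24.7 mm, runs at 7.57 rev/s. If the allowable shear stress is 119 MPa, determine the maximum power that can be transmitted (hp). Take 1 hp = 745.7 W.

1550 hp

J = π(d_o⁴ − d_i⁴)/32 = π(0.104⁴ − 0.0546⁴)/32 = 1.061×10^-5 m⁴.
T_max = τ_allow·J/r = 1.19×10^8 × 1.061×10^-5 / 0.0520 = 24290 N·m.
ω = 2π·7.57 = 47.56 rad/s, so P_max = T_max·ω = 1.155×10^6 W.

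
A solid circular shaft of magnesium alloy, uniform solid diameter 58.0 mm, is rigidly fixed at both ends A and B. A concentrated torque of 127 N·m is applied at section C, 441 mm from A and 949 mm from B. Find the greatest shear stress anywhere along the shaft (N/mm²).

With uniform GJ and both ends fixed, compatibility θ_AC = θ_CB gives T_A·a = T_B·b, together with T_A + T_B = T₀.
T_A = T₀·b/(a+b) = 127.0·949/1390 = 86.71 N·m; T_B = 40.29 N·m.
τ in each portion: τ_AC = 2.26×10^6 Pa, τ_CB = 1.05×10^6 Pa; maximum is in AC.
τ_max = T_AC·r/J = 86.71·0.0290/1.11×10^-6 = 2.263×10^6 Pa.

2.26 N/mm²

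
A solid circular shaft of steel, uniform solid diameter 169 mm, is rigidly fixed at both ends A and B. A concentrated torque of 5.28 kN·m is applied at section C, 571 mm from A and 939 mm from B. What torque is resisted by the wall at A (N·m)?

3280 N·m

With uniform GJ and both ends fixed, compatibility θ_AC = θ_CB gives T_A·a = T_B·b, together with T_A + T_B = T₀.
T_A = T₀·b/(a+b) = 5280·939/1510 = 3283 N·m; T_B = 1997 N·m.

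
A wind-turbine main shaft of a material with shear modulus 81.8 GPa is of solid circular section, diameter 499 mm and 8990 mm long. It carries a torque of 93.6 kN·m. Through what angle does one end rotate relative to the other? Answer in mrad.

J = πd⁴/32 = π(0.499)⁴/32 = 6.087×10^-3 m⁴.
θ = T·L/(G·J) = 93600 × 8.99 / (81.8×10⁹ × 6.087×10^-3) = 1.690×10^-3 rad.

1.69 mrad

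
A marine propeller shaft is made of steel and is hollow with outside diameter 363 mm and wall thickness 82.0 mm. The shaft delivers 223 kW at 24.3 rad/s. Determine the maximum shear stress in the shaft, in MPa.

1.07 MPa

ω = 24.3 rad/s, so T = P/ω = 223×10³ / 24.30 = 9177 N·m.
J = π(d_o⁴ − d_i⁴)/32 = π(0.363⁴ − 0.199⁴)/32 = 1.551×10^-3 m⁴.
τ_max = T·r/J = 9177 × 0.181 / 1.551×10^-3 = 1.074×10^6 Pa.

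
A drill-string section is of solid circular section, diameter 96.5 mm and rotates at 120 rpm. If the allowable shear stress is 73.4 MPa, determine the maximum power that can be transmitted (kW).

163 kW

J = πd⁴/32 = π(0.0965)⁴/32 = 8.514×10^-6 m⁴.
T_max = τ_allow·J/r = 7.34×10^7 × 8.514×10^-6 / 0.0483 = 12950 N·m.
ω = 2π·120/60 = 12.57 rad/s, so P_max = T_max·ω = 1.627×10^5 W.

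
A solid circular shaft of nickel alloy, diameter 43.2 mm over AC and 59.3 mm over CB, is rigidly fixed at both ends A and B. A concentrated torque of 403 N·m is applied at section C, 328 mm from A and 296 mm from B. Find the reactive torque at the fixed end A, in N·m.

81.7 N·m

Compatibility: T_A·a/J_AC = T_B·b/J_CB with T_A + T_B = T₀.
J_AC = 3.42×10^-7 m⁴, J_CB = 1.21×10^-6 m⁴, so T_A = T₀·(J_AC/a)/((J_AC/a)+(J_CB/b)) = 81.67 N·m, T_B = 321.3 N·m.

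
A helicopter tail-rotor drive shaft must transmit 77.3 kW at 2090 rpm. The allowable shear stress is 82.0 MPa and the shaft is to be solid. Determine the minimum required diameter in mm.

ω = 2π·2090/60 = 218.9 rad/s, so T = P/ω = 77.3×10³ / 218.9 = 353.2 N·m.
For a solid shaft τ_max = 16T/(πd³), so d = (16T/(π τ_allow))^(1/3) = (16·353.2/(π·8.20×10^7))^(1/3) = 0.02799 m.

28.0 mm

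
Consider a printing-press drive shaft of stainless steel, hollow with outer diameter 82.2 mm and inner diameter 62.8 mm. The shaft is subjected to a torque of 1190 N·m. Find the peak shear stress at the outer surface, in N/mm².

16.6 N/mm²

J = π(d_o⁴ − d_i⁴)/32 = π(0.0822⁴ − 0.0628⁴)/32 = 2.955×10^-6 m⁴.
τ_max = T·r/J = 1190 × 0.0411 / 2.955×10^-6 = 1.655×10^7 Pa.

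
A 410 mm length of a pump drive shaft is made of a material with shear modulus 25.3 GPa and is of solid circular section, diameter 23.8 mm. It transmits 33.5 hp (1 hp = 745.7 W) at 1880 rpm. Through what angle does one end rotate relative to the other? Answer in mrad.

ω = 2π·1880/60 = 196.9 rad/s, so T = P/ω = 33.5×745.7 / 196.9 = 126.9 N·m.
J = πd⁴/32 = π(0.0238)⁴/32 = 3.150×10^-8 m⁴.
θ = T·L/(G·J) = 126.9 × 0.410 / (25.3×10⁹ × 3.150×10^-8) = 0.06528 rad.

65.3 mrad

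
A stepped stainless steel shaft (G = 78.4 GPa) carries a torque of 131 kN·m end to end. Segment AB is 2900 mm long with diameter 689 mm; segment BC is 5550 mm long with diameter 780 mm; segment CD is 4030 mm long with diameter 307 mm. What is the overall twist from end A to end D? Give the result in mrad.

8.20 mrad

J_AB = π(0.689)⁴/32 = 0.0221 m⁴; J_BC = π(0.780)⁴/32 = 0.0363 m⁴; J_CD = π(0.307)⁴/32 = 8.72×10^-4 m⁴.
θ = (T/G)·Σ L_i/J_i = (131000/78.4×10⁹)·(2.90/0.0221 + 5.55/0.0363 + 4.03/8.72×10^-4) = 8.196×10^-3 rad.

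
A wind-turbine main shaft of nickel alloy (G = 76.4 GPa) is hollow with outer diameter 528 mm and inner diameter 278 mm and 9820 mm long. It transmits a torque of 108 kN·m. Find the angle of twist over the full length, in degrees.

J = π(d_o⁴ − d_i⁴)/32 = π(0.528⁴ − 0.278⁴)/32 = 7.044×10^-3 m⁴.
θ = T·L/(G·J) = 108000 × 9.82 / (76.4×10⁹ × 7.044×10^-3) = 1.971×10^-3 rad.

0.113°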